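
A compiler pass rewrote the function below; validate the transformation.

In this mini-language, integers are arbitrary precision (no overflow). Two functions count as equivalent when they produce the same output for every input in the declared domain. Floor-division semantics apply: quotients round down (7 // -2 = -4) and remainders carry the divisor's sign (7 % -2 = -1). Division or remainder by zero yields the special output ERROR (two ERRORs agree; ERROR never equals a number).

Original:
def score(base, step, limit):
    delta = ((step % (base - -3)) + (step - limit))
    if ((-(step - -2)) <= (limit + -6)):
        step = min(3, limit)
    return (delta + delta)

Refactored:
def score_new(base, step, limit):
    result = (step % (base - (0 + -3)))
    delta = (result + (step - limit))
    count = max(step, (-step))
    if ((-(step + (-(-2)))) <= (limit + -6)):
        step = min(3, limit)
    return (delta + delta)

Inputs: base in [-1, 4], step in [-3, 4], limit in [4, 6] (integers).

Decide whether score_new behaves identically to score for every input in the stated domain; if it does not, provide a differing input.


The two versions differ — the changes include local variable names differ; also min/max/abs usage differs; also arithmetic usage differs; also statement counts differ; also constant usage differs.
As a probe, take base=3, step=-3, limit=6: score runs delta = -6; ((-(step - -2)) <= (limit + -6)) -> false; return -12; score_new runs result = 3; delta = -6; count = 3; ((-(step + (-(-2)))) <= (limit + -6)) -> false; return -12; both end at -12.
Across all 144 domain points the two functions coincide.
verdict: equivalent


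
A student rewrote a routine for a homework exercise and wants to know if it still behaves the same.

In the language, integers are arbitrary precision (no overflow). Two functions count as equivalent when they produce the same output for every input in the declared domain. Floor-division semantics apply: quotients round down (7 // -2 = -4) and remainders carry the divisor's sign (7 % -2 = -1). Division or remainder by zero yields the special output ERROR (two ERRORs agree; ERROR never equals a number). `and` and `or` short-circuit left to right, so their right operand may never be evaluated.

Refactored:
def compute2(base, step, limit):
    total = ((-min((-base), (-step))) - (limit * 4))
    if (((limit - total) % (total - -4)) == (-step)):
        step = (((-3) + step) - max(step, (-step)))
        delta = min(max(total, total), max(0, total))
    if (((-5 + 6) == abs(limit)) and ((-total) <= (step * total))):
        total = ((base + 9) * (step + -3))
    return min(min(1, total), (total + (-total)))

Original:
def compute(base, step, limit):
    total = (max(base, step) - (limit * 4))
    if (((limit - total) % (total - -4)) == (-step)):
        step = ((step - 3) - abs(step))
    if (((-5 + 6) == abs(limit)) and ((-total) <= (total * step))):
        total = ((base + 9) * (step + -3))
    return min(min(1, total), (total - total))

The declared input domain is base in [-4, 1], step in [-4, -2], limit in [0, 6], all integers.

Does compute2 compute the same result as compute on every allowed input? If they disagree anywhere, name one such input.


Comparing the listings, the differences include: constant usage differs; local variable names differ; min/max/abs usage differs; arithmetic usage differs; statement counts differ.
Tracing base=-2, step=-2, limit=3: compute: total=-14, then (((limit - total) % (total - -4)) == (-step)) is false, then (((-5 + 6) == abs(limit)) and ((-total) <= (total * step))) is false, then returns -14 | compute2: total=-14, then (((limit - total) % (total - -4)) == (-step)) is false, then (((-5 + 6) == abs(limit)) and ((-total) <= (step * total))) is false, then returns -14 — matching result -14.
Sweeping the whole domain (126 inputs) finds no disagreement.
verdict: equivalent


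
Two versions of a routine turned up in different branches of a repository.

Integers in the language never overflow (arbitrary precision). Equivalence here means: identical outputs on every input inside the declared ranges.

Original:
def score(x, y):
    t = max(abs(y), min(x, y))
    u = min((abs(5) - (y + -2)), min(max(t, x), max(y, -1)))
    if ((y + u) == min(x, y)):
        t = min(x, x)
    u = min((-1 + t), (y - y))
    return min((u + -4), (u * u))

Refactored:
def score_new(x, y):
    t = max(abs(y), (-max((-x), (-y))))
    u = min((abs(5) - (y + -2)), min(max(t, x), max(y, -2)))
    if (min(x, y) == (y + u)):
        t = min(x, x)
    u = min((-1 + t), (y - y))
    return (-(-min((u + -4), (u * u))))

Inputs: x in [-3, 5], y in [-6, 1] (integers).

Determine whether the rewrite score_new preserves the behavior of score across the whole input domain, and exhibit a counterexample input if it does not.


x=-3, y=-2 yields -8 from score but -4 from score_new.
verdict: not equivalent; witness: x=-3, y=-2


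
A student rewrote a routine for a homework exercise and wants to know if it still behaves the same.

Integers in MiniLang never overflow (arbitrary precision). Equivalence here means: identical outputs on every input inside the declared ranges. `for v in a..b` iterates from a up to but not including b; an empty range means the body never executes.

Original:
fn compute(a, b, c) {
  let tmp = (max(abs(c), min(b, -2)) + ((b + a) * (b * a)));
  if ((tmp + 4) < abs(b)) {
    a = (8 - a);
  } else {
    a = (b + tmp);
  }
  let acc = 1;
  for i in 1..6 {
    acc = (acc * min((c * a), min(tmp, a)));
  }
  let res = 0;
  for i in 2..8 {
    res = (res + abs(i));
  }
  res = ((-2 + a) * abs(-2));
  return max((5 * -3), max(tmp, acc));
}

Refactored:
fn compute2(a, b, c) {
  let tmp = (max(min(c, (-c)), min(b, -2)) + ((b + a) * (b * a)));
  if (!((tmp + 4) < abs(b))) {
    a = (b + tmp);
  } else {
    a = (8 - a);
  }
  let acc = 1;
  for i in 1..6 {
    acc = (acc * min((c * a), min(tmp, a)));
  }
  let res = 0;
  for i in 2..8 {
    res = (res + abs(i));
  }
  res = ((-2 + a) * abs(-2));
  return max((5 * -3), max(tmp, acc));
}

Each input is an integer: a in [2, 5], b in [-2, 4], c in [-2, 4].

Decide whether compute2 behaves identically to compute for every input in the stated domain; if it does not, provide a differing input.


Not equivalent: a=2, b=-2, c=-2 separates them (2 vs -2).
compute: tmp becomes 2; next ((tmp + 4) < abs(b)) evaluates to false; next a becomes 0; next acc becomes 1; next at i=1:; next acc becomes 0; next at i=2:; next acc becomes 0; next at i=3:; next acc becomes 0; next at i=4:; next acc becomes 0; next at i=5:; next acc becomes 0; next res becomes 0; next at i=2:; next res becomes 2; next at i=3:; next res becomes 5; next at i=4:; next res becomes 9; next at i=5:; next res becomes 14; next at i=6:; next res becomes 20; next at i=7:; next res becomes 27; next res becomes -4; next final value 2
compute2: tmp becomes -2; next (!((tmp + 4) < abs(b))) evaluates to true; next a becomes -4; next acc becomes 1; next at i=1:; next acc becomes -4; next at i=2:; next acc becomes 16; next at i=3:; next acc becomes -64; next at i=4:; next acc becomes 256; next at i=5:; next acc becomes -1024; next res becomes 0; next at i=2:; next res becomes 2; next at i=3:; next res becomes 5; next at i=4:; next res becomes 9; next at i=5:; next res becomes 14; next at i=6:; next res becomes 20; next at i=7:; next res becomes 27; next res becomes -12; next final value -2
verdict: not equivalent; witness: a=2, b=-2, c=-2


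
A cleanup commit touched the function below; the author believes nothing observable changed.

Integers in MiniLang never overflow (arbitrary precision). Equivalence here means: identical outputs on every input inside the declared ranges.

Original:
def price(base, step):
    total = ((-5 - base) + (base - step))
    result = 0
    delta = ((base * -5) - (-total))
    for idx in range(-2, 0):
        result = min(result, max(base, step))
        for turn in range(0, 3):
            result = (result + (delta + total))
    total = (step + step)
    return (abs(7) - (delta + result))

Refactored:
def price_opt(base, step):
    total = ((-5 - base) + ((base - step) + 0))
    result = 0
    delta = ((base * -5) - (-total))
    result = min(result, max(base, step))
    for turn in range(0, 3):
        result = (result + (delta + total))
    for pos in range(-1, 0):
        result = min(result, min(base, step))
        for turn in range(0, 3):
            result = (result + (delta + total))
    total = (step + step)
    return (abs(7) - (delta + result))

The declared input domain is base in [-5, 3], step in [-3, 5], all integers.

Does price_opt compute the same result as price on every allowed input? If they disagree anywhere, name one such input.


These are not equivalent — on base=-5, step=-3 the outputs split (-76 vs -74).
price: total becomes -2; next result becomes 0; next delta becomes 23; next at idx=-2:; next result becomes -3; next at turn=0:; next result becomes 18; next at turn=1:; next result becomes 39; next at turn=2:; next result becomes 60; next at idx=-1:; next result becomes -3; next at turn=0:; next result becomes 18; next at turn=1:; next result becomes 39; next at turn=2:; next result becomes 60; next total becomes -6; next final value -76
price_opt: total becomes -2; next result becomes 0; next delta becomes 23; next result becomes -3; next at turn=0:; next result becomes 18; next at turn=1:; next result becomes 39; next at turn=2:; next result becomes 60; next at pos=-1:; next result becomes -5; next at turn=0:; next result becomes 16; next at turn=1:; next result becomes 37; next at turn=2:; next result becomes 58; next total becomes -6; next final value -74
verdict: not equivalent; witness: base=-5, step=-3


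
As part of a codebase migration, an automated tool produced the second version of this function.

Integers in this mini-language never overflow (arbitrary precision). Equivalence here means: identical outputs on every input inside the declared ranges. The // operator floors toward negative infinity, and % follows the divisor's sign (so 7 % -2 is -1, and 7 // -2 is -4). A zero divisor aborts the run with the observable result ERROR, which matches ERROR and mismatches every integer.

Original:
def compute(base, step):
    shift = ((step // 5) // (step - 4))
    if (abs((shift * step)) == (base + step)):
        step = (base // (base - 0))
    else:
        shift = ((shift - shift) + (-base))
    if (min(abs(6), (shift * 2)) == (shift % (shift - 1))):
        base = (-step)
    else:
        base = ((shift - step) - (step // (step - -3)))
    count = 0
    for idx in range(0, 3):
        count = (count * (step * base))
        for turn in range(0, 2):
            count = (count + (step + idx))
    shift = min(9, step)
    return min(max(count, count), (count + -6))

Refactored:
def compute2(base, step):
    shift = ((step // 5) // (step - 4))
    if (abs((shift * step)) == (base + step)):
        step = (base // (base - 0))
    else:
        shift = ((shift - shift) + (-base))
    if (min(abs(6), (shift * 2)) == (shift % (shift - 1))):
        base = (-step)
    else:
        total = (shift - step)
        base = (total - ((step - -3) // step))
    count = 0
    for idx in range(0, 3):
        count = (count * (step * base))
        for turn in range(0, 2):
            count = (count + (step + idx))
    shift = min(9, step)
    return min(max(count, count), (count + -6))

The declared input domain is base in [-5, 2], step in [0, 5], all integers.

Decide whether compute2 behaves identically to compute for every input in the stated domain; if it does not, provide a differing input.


The rewrite breaks on base=-5, step=0, where the results are -2 and ERROR.
compute: shift=0, then (abs((shift * step)) == (base + step)) is false, then shift=5, then (min(abs(6), (shift * 2)) == (shift % (shift - 1))) is false, then base=5, then count=0, then (idx=0), then count=0, then (turn=0), then count=0, then (turn=1), then count=0, then (idx=1), then count=0, then (turn=0), then count=1, then (turn=1), then count=2, then (idx=2), then count=0, then (turn=0), then count=2, then (turn=1), then count=4, then shift=0, then returns -2
compute2: shift=0, then (abs((shift * step)) == (base + step)) is false, then shift=5, then (min(abs(6), (shift * 2)) == (shift % (shift - 1))) is false, then total=5, then a zero divisor aborts: ERROR
verdict: not equivalent; witness: base=-5, step=0


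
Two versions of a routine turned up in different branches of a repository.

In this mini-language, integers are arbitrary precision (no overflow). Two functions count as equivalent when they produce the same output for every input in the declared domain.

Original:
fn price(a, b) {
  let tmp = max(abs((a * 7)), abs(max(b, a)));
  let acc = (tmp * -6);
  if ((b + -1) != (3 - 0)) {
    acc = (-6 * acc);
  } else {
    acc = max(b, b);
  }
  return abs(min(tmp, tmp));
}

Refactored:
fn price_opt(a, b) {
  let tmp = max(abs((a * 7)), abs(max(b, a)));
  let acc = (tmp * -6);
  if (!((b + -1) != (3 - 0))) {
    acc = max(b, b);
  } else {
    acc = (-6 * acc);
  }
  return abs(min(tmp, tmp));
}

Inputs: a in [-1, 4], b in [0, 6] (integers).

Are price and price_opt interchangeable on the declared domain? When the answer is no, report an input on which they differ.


Comparing the listings, the differences include: boolean connective usage differs.
Spot check at a=0, b=2 — price: tmp := 2 | acc := -12 | ((b + -1) != (3 - 0)): true | acc := 72 | result 2. price_opt: tmp := 2 | acc := -12 | (!((b + -1) != (3 - 0))): false | acc := 72 | result 2. Both give 2.
Sweeping the whole domain (42 inputs) finds no disagreement.
verdict: equivalent


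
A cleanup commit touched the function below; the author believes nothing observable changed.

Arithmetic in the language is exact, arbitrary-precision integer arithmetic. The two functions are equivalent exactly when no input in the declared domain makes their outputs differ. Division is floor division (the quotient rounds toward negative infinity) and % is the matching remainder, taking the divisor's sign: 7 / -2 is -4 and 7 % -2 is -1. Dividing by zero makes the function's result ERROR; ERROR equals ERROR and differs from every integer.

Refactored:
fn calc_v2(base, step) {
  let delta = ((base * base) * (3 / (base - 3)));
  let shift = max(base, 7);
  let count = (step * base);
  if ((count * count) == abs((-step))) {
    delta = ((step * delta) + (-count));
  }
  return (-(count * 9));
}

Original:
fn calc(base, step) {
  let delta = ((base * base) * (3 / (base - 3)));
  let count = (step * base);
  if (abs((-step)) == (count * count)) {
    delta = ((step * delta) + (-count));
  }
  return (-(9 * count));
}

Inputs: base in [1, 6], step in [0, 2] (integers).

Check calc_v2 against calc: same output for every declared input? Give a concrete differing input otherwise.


This is a faithful refactor — min/max/abs usage differs, local variable names differ, constant usage differs, statement counts differ, but the computed results match everywhere.
Tracing base=6, step=2: calc: delta = 36; count = 12; (abs((-step)) == (count * count)) -> false; return -108 | calc_v2: delta = 36; shift = 7; count = 12; ((count * count) == abs((-step))) -> false; return -108 — matching result -108.
Checked all 18 inputs in the declared domain: the outputs agree on every one.
verdict: equivalent


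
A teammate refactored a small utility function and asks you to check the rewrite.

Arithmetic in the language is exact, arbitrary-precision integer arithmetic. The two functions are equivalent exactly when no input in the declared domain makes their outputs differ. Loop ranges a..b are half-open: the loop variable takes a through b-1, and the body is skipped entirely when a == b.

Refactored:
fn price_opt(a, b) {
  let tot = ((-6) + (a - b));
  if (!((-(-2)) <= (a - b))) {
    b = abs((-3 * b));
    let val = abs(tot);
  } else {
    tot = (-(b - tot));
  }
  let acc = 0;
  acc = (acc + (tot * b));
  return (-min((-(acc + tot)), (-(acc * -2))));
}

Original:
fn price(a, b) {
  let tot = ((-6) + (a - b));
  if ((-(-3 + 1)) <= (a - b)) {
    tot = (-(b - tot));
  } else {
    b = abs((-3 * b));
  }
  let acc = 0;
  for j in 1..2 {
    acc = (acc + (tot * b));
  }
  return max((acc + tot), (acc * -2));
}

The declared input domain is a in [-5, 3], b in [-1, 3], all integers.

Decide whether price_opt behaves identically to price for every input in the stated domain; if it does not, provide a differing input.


Differences: constant usage differs; and arithmetic usage differs; and loop structure differs; and local variable names differ; and boolean connective usage differs; and min/max/abs usage differs — yet all 45 inputs agree.
verdict: equivalent


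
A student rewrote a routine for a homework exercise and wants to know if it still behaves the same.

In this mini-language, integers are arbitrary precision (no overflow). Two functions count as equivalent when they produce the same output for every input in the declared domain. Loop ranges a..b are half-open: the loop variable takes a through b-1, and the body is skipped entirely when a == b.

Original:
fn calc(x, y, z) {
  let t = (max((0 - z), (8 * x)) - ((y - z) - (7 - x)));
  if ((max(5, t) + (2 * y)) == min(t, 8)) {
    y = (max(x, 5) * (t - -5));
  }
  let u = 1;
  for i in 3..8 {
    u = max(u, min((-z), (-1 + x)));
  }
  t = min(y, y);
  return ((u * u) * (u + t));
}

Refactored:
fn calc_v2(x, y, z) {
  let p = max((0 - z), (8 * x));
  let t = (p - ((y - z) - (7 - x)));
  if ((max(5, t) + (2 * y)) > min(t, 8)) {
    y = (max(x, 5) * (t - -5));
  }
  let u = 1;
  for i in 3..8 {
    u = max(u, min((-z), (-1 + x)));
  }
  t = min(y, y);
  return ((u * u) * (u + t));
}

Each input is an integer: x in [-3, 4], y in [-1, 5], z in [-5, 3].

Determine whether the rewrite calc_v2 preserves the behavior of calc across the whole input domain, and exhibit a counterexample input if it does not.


Input x=-3, y=-1, z=-5: 0 from calc versus 81 from calc_v2.
verdict: not equivalent; witness: x=-3, y=-1, z=-5


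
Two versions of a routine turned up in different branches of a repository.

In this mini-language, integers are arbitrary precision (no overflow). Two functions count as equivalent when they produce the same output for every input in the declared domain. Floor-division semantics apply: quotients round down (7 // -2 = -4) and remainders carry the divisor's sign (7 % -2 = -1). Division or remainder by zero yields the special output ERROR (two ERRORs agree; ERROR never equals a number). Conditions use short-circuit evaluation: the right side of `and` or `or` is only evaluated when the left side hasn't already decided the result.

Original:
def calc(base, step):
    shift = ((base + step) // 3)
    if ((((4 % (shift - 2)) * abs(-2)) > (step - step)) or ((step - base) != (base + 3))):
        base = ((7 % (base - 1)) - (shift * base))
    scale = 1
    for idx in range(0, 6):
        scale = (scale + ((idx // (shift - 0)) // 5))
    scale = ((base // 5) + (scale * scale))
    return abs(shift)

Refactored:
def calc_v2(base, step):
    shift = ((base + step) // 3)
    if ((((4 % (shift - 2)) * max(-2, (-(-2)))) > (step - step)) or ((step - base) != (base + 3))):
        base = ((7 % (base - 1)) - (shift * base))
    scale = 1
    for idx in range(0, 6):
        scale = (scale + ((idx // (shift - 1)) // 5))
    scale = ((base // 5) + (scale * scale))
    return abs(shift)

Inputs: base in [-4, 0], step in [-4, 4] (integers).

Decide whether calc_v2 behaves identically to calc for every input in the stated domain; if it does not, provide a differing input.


The rewrite breaks on base=-4, step=4, where the results are ERROR and 0.
calc: shift = 0; ((((4 % (shift - 2)) * abs(-2)) > (step - step)) or ((step - base) != (base + 3))) -> true; base = -3; scale = 1; [idx=0]; division by zero -> ERROR
calc_v2: shift = 0; ((((4 % (shift - 2)) * max(-2, (-(-2)))) > (step - step)) or ((step - base) != (base + 3))) -> true; base = -3; scale = 1; [idx=0]; scale = 1; [idx=1]; scale = 0; [idx=2]; scale = -1; [idx=3]; scale = -2; [idx=4]; scale = -3; [idx=5]; scale = -4; scale = 15; return 0
verdict: not equivalent; witness: base=-4, step=4


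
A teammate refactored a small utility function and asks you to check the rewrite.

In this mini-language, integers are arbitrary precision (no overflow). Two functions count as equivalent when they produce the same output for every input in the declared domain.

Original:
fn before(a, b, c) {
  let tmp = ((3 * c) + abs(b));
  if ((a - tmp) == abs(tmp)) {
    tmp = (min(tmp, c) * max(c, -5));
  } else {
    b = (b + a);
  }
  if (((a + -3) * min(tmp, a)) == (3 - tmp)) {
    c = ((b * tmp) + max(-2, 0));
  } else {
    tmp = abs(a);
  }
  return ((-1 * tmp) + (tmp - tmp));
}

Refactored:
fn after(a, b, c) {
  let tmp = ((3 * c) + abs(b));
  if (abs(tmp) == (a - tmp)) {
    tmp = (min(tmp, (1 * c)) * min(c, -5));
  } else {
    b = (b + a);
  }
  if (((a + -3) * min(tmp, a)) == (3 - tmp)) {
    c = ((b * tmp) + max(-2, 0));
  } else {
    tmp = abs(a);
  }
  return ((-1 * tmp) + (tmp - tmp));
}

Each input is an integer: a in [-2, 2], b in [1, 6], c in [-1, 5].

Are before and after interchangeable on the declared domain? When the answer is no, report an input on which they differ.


Consider the input a=2, b=4, c=-1.
before: tmp becomes 1; next ((a - tmp) == abs(tmp)) evaluates to true; next tmp becomes 1; next (((a + -3) * min(tmp, a)) == (3 - tmp)) evaluates to false; next tmp becomes 2; next final value -2
after: tmp becomes 1; next (abs(tmp) == (a - tmp)) evaluates to true; next tmp becomes 5; next (((a + -3) * min(tmp, a)) == (3 - tmp)) evaluates to true; next c becomes 20; next final value -5
-2 vs -5 — the two versions disagree here.
verdict: not equivalent; witness: a=2, b=4, c=-1


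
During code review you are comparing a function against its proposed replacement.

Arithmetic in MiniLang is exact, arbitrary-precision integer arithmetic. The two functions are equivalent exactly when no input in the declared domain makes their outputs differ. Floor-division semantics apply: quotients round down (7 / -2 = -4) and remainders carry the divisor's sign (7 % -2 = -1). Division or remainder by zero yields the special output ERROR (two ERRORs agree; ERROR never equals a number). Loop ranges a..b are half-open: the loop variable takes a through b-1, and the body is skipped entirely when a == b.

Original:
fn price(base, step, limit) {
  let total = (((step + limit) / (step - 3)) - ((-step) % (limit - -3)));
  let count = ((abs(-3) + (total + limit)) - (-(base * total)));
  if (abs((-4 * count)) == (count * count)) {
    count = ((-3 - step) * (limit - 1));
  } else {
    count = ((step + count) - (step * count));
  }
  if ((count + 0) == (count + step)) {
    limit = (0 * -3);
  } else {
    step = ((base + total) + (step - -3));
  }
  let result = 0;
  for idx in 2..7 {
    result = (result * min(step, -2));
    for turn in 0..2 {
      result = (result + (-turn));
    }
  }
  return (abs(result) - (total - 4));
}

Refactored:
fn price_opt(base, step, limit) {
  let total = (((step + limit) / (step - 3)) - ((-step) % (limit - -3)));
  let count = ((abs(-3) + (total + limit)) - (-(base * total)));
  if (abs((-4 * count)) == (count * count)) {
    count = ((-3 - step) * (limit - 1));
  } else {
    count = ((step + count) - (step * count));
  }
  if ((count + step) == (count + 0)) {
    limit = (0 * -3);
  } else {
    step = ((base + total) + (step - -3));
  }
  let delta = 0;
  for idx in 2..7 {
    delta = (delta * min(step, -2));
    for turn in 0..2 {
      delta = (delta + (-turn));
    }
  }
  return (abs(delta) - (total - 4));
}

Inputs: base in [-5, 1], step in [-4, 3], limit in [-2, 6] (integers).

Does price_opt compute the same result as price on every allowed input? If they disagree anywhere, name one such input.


The two versions differ — the changes include local variable names differ.
One worked example (base=-2, step=3, limit=3) — price: hits division by zero so the output is ERROR; price_opt: hits division by zero so the output is ERROR; agreement on ERROR.
Sweeping the whole domain (504 inputs) finds no disagreement.
verdict: equivalent


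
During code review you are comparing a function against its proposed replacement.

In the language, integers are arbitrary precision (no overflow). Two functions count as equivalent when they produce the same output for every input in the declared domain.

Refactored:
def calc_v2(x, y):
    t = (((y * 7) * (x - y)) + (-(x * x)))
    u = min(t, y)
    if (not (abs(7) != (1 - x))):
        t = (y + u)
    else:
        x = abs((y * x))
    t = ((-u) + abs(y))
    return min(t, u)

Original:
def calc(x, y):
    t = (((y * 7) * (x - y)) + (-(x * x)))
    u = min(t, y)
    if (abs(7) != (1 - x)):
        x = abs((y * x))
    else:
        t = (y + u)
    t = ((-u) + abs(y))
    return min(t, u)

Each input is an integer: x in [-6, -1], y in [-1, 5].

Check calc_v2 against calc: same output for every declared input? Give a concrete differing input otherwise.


Behavior is preserved: although boolean connective usage differs, the outputs never diverge.
As a probe, take x=-6, y=0: calc runs t := -36 | u := -36 | (abs(7) != (1 - x)): false | t := -36 | t := 36 | result -36; calc_v2 runs t := -36 | u := -36 | (not (abs(7) != (1 - x))): true | t := -36 | t := 36 | result -36; both end at -36.
Checked all 42 inputs in the declared domain: the outputs agree on every one.
verdict: equivalent


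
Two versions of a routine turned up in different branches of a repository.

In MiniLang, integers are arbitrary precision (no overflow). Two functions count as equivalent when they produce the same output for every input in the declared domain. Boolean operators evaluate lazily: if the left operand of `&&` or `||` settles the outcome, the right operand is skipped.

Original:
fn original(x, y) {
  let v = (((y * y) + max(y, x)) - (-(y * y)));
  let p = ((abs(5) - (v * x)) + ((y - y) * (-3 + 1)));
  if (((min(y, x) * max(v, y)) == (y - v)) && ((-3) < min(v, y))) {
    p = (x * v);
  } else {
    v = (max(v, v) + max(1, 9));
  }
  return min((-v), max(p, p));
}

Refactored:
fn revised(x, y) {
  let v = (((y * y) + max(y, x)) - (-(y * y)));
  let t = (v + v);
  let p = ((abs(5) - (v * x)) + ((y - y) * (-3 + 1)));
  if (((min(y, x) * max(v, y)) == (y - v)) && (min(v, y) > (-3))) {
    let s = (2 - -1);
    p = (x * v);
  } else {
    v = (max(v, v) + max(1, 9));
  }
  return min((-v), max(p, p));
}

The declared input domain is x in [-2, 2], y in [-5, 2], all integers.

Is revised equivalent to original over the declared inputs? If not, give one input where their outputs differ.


This is a faithful refactor — constant usage differs; comparison usage differs; arithmetic usage differs; local variable names differ; statement counts differ, but the computed results match everywhere.
One worked example (x=1, y=-3) — original: v = 19; p = -14; (((min(y, x) * max(v, y)) == (y - v)) && ((-3) < min(v, y))) -> false; v = 28; return -28; revised: v = 19; t = 38; p = -14; (((min(y, x) * max(v, y)) == (y - v)) && (min(v, y) > (-3))) -> false; v = 28; return -28; agreement on -28.
Checked all 40 inputs in the declared domain: the outputs agree on every one.
verdict: equivalent


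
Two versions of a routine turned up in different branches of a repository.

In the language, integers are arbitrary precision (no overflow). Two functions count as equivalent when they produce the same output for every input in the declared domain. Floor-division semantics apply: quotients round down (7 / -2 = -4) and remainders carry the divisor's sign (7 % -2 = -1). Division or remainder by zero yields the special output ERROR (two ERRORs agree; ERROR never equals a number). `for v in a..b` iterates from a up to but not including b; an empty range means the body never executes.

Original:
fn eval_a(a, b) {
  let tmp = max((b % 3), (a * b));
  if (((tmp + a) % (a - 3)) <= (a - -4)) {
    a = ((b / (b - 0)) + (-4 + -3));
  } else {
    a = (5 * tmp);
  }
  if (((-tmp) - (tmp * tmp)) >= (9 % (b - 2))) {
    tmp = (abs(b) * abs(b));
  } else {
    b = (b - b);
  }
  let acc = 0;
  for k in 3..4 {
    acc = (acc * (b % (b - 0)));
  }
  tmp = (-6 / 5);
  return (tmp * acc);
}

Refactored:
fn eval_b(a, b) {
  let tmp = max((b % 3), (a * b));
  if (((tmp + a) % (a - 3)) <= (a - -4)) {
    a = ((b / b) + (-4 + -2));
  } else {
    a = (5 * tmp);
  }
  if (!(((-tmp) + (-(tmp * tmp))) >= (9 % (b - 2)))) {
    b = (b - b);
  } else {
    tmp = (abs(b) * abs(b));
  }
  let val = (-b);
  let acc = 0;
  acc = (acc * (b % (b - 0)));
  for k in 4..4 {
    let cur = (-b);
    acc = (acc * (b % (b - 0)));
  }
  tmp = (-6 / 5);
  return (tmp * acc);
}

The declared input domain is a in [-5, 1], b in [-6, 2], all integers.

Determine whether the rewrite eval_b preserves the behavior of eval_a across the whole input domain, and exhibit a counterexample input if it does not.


Although `-3` became `-2`, no input in the stated domain can expose it; all 63 inputs agree.
verdict: equivalent


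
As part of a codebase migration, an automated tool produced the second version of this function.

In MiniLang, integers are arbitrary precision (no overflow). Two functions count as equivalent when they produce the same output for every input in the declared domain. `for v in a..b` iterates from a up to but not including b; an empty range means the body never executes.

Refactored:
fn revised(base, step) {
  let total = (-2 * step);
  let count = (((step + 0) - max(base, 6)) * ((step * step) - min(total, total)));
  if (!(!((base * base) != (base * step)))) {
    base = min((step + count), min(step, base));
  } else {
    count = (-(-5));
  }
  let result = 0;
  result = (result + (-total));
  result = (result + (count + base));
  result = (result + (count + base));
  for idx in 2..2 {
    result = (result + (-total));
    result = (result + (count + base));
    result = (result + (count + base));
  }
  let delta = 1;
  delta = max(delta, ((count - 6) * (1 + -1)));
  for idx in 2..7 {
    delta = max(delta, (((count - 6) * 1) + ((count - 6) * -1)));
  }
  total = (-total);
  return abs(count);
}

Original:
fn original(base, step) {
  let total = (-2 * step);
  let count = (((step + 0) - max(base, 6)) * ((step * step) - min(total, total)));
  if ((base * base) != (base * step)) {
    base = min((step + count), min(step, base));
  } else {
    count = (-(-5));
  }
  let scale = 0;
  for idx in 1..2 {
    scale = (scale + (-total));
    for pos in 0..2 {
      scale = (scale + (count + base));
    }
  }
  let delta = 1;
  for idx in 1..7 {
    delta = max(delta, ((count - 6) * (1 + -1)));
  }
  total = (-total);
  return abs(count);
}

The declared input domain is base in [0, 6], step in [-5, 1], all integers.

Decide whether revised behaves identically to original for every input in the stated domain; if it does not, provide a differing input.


Side by side, the visible changes include: constant usage differs; also boolean connective usage differs; also local variable names differ; also statement counts differ; also arithmetic usage differs; also loop structure differs; also min/max/abs usage differs.
Tracing base=1, step=1: original: total becomes -2; next count becomes -15; next ((base * base) != (base * step)) evaluates to false; next count becomes 5; next scale becomes 0; next at idx=1:; next scale becomes 2; next at pos=0:; next scale becomes 8; next at pos=1:; next scale becomes 14; next delta becomes 1; next at idx=1:; next delta becomes 1; next at idx=2:; next delta becomes 1; next at idx=3:; next delta becomes 1; next at idx=4:; next delta becomes 1; next at idx=5:; next delta becomes 1; next at idx=6:; next delta becomes 1; next total becomes 2; next final value 5 | revised: total becomes -2; next count becomes -15; next (!(!((base * base) != (base * step)))) evaluates to false; next count becomes 5; next result becomes 0; next result becomes 2; next result becomes 8; next result becomes 14; next idx never enters its loop body; next delta becomes 1; next delta becomes 1; next at idx=2:; next delta becomes 1; next at idx=3:; next delta becomes 1; next at idx=4:; next delta becomes 1; next at idx=5:; next delta becomes 1; next at idx=6:; next delta becomes 1; next total becomes 2; next final value 5 — matching result 5.
Checked all 49 inputs in the declared domain: the outputs agree on every one.
verdict: equivalent


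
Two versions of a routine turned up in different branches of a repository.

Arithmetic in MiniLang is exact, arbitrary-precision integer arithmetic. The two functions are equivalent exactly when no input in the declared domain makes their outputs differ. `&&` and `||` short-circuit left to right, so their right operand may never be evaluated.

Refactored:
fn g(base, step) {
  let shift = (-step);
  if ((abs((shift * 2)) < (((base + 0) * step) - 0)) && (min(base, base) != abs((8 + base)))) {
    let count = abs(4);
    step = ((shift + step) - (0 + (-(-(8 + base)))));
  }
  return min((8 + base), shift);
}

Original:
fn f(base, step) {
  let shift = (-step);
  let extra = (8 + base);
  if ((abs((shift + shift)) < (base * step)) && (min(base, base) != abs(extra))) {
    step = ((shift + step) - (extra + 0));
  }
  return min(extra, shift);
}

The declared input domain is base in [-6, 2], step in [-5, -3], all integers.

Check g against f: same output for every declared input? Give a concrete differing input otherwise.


Side by side, the visible changes include: arithmetic usage differs; min/max/abs usage differs; constant usage differs; local variable names differ.
One worked example (base=-4, step=-4) — f: shift = 4; extra = 4; ((abs((shift + shift)) < (base * step)) && (min(base, base) != abs(extra))) -> true; step = -4; return 4; g: shift = 4; ((abs((shift * 2)) < (((base + 0) * step) - 0)) && (min(base, base) != abs((8 + base)))) -> true; count = 4; step = -4; return 4; agreement on 4.
Every one of the 27 inputs gives matching results.
verdict: equivalent


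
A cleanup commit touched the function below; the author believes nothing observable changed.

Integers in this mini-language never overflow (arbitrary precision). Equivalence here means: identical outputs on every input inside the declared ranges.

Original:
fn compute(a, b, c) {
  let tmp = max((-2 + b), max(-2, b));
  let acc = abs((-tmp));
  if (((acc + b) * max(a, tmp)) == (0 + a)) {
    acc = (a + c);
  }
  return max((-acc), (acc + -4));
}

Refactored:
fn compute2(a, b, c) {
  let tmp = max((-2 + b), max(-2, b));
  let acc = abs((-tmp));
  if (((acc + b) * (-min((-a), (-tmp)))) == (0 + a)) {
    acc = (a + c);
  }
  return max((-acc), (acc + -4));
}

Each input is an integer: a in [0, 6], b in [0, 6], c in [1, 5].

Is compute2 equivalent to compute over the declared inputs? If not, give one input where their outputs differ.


Side by side, the visible changes include: min/max/abs usage differs.
Spot check at a=2, b=1, c=5 — compute: tmp := 1 | acc := 1 | (((acc + b) * max(a, tmp)) == (0 + a)): false | result -1. compute2: tmp := 1 | acc := 1 | (((acc + b) * (-min((-a), (-tmp)))) == (0 + a)): false | result -1. Both give -1.
An exhaustive pass over the 245 declared inputs shows identical outputs.
verdict: equivalent


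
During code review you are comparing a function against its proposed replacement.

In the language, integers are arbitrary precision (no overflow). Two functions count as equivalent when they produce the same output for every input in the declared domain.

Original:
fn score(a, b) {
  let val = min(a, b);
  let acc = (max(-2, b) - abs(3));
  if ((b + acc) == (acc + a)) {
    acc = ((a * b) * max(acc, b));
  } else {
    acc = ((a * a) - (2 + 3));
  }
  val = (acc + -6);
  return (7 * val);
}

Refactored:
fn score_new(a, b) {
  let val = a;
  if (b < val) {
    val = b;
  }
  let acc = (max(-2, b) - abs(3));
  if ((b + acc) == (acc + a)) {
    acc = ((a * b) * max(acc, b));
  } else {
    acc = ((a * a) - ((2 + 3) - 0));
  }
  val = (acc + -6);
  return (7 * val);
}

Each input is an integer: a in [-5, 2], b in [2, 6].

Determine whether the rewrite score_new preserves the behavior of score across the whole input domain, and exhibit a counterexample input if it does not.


Comparing the listings, the differences include: min/max/abs usage differs; comparison usage differs; statement counts differ; branching structure differs; constant usage differs; arithmetic usage differs.
One worked example (a=-4, b=2) — score: val = -4; acc = -1; ((b + acc) == (acc + a)) -> false; acc = 11; val = 5; return 35; score_new: val = -4; (b < val) -> false; acc = -1; ((b + acc) == (acc + a)) -> false; acc = 11; val = 5; return 35; agreement on 35.
Checked all 40 inputs in the declared domain: the outputs agree on every one.
verdict: equivalent


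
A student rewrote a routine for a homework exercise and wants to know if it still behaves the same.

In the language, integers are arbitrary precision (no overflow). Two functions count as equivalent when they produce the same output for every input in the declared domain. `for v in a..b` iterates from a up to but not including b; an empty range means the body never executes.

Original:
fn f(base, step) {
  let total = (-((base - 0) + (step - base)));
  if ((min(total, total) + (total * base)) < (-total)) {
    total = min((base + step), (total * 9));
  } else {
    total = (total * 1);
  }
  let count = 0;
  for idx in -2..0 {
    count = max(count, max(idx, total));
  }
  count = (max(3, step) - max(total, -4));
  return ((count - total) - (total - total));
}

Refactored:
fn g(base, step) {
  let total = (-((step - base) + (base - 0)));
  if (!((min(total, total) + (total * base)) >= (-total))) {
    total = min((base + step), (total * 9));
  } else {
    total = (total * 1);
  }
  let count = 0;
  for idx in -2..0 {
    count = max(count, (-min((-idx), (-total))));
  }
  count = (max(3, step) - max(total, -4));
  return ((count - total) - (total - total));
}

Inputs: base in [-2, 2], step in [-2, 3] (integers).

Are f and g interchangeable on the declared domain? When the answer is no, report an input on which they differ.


Side by side, the visible changes include: min/max/abs usage differs, plus boolean connective usage differs, plus comparison usage differs.
As a probe, take base=-1, step=0: f runs total = 0; ((min(total, total) + (total * base)) < (-total)) -> false; total = 0; count = 0; [idx=-2]; count = 0; [idx=-1]; count = 0; count = 3; return 3; g runs total = 0; (!((min(total, total) + (total * base)) >= (-total))) -> false; total = 0; count = 0; [idx=-2]; count = 0; [idx=-1]; count = 0; count = 3; return 3; both end at 3.
Sweeping the whole domain (30 inputs) finds no disagreement.
verdict: equivalent


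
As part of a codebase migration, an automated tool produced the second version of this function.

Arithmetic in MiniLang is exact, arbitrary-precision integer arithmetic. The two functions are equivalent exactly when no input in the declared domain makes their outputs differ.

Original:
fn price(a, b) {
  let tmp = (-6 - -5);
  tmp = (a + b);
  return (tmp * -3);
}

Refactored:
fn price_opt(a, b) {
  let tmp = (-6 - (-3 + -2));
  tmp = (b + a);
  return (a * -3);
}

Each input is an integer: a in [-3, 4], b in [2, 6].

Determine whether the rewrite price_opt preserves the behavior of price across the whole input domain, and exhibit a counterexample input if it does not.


The rewrite breaks on a=-3, b=2, where the results are 3 and 9.
price: tmp = -1; tmp = -1; return 3
price_opt: tmp = -1; tmp = -1; return 9
verdict: not equivalent; witness: a=-3, b=2


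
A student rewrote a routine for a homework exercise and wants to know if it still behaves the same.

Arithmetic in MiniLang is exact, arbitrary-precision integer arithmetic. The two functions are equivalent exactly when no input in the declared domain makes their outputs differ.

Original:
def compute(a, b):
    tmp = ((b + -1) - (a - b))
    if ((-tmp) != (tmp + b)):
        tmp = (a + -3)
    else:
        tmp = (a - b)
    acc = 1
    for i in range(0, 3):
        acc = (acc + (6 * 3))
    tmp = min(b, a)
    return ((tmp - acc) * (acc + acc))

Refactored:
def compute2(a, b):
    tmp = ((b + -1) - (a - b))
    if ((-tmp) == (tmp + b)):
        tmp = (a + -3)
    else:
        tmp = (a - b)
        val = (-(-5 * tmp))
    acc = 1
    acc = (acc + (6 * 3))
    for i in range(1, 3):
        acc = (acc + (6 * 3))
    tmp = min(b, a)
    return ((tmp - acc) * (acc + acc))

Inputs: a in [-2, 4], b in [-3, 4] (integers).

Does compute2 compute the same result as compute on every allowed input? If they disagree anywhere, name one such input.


The edit looks behavioral (`((-tmp) != (tmp + b))` became `((-tmp) == (tmp + b))`), but over these ranges it never changes the outcome.
One worked example (a=0, b=-2) — compute: tmp=-5, then ((-tmp) != (tmp + b)) is true, then tmp=-3, then acc=1, then (i=0), then acc=19, then (i=1), then acc=37, then (i=2), then acc=55, then tmp=-2, then returns -6270; compute2: tmp=-5, then ((-tmp) == (tmp + b)) is false, then tmp=2, then val=10, then acc=1, then acc=19, then (i=1), then acc=37, then (i=2), then acc=55, then tmp=-2, then returns -6270; agreement on -6270.
Checked all 56 inputs in the declared domain: the outputs agree on every one.
verdict: equivalent
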